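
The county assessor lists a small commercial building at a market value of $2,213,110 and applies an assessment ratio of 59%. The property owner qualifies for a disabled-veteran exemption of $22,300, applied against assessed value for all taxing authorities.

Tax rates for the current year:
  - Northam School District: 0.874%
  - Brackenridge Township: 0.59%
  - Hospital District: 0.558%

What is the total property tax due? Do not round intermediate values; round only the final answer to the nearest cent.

$25,951.05

Assessed value = $2,213,110 × 0.59 = $1,305,734.9
Taxable value = $1,305,734.9 − $22,300 = $1,283,434.9
Northam School District: $1,283,434.9 × 0.00874 = $11,217.221026
Brackenridge Township: $1,283,434.9 × 0.0059 = $7,572.26591
Hospital District: $1,283,434.9 × 0.00558 = $7,161.566742
Total = $11,217.221026 + $7,572.26591 + $7,161.566742 = $25,951.053678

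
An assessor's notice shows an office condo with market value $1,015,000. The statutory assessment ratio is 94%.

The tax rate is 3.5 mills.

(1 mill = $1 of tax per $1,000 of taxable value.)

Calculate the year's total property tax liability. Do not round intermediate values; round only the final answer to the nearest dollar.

$3,339

Assessed value = $1,015,000 × 0.94 = $954,100
Tax = $954,100 × 0.0035 = $3,339.35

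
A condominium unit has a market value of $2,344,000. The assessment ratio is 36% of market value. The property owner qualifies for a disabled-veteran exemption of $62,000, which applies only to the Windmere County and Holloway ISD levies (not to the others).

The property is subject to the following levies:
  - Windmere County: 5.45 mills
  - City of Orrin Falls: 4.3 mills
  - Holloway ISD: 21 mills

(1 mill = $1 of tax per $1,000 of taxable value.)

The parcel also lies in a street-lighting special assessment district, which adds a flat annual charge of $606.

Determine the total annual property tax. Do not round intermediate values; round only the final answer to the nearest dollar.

Assessed value = $2,344,000 × 0.36 = $843,840
Windmere County: ($843,840 − $62,000) × 0.00545 = $781,840 × 0.00545 = $4,261.028
City of Orrin Falls: $843,840 × 0.0043 = $3,628.512
Holloway ISD: ($843,840 − $62,000) × 0.021 = $781,840 × 0.021 = $16,418.64
Levies subtotal = $24,308.18
Total = $24,308.18 + $606 = $24,914.18

$24,914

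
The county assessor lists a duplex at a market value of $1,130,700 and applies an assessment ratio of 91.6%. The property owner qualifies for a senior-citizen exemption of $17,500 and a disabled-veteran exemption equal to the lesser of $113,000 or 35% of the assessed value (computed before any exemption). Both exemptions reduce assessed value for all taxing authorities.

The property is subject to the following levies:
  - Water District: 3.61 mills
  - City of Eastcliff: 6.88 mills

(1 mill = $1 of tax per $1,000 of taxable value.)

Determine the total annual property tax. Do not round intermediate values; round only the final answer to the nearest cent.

Assessed value = $1,130,700 × 0.916 = $1,035,721.2
Disabled-veteran exemption = min($113,000, 35% × $1,035,721.2) = min($113,000, $362,502.42) = $113,000 (dollar cap binds)
Taxable value = $1,035,721.2 − $17,500 − $113,000 = $905,221.2
Water District: $905,221.2 × 0.00361 = $3,267.848532
City of Eastcliff: $905,221.2 × 0.00688 = $6,227.921856
Total = $9,495.770388

$9,495.77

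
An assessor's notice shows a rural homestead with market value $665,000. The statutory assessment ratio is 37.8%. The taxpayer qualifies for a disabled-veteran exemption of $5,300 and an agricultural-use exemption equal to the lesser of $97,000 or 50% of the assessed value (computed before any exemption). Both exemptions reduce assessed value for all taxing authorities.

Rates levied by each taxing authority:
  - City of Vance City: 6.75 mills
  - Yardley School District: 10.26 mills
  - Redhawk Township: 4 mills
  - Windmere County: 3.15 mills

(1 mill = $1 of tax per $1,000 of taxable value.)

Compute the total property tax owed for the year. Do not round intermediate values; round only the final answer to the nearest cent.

Assessed value = $665,000 × 0.378 = $251,370
Agricultural-use exemption = min($97,000, 50% × $251,370) = min($97,000, $125,685) = $97,000 (dollar cap binds)
Taxable value = $251,370 − $5,300 − $97,000 = $149,070
City of Vance City: $149,070 × 0.00675 = $1,006.2225
Yardley School District: $149,070 × 0.01026 = $1,529.4582
Redhawk Township: $149,070 × 0.004 = $596.28
Windmere County: $149,070 × 0.00315 = $469.5705
Total = $3,601.5312

$3,601.53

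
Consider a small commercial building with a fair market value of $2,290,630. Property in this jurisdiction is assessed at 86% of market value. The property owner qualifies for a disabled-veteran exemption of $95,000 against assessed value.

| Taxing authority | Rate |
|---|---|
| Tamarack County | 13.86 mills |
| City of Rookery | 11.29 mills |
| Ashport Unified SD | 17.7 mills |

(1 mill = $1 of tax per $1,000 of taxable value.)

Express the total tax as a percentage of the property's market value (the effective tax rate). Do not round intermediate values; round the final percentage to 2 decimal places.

3.51%

Assessed value = $2,290,630 × 0.86 = $1,969,941.8
Taxable value = $1,969,941.8 − $95,000 = $1,874,941.8
Tamarack County: $1,874,941.8 × 0.01386 = $25,986.693348
City of Rookery: $1,874,941.8 × 0.01129 = $21,168.092922
Ashport Unified SD: $1,874,941.8 × 0.0177 = $33,186.46986
Total tax = $80,341.25613
Effective rate = $80,341.25613 ÷ $2,290,630 = 3.51% of market value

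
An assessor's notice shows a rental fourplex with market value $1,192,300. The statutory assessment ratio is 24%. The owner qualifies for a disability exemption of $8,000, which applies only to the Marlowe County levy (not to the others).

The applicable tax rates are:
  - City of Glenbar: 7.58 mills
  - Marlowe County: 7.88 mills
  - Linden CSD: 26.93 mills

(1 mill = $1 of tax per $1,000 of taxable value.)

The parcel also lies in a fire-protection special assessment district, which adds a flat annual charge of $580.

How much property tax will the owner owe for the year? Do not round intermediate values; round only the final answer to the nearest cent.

$12,646.94

Assessed value = $1,192,300 × 0.24 = $286,152
City of Glenbar: $286,152 × 0.00758 = $2,169.03216
Marlowe County: ($286,152 − $8,000) × 0.00788 = $278,152 × 0.00788 = $2,191.83776
Linden CSD: $286,152 × 0.02693 = $7,706.07336
Levies subtotal = $12,066.94328
Total = $12,066.94328 + $580 = $12,646.94328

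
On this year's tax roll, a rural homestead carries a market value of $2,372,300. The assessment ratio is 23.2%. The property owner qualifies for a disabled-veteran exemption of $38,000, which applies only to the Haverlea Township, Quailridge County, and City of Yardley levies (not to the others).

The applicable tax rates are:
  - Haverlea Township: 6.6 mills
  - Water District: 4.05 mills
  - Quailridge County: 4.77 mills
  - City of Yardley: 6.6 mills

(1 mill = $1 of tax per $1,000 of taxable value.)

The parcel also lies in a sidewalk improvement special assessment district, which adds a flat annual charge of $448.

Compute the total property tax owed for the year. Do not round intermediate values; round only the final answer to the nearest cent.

$11,884.37

Assessed value = $2,372,300 × 0.232 = $550,373.6
Haverlea Township: ($550,373.6 − $38,000) × 0.0066 = $512,373.6 × 0.0066 = $3,381.66576
Water District: $550,373.6 × 0.00405 = $2,229.01308
Quailridge County: ($550,373.6 − $38,000) × 0.00477 = $512,373.6 × 0.00477 = $2,444.022072
City of Yardley: ($550,373.6 − $38,000) × 0.0066 = $512,373.6 × 0.0066 = $3,381.66576
Levies subtotal = $11,436.366672
Total = $11,436.366672 + $448 = $11,884.366672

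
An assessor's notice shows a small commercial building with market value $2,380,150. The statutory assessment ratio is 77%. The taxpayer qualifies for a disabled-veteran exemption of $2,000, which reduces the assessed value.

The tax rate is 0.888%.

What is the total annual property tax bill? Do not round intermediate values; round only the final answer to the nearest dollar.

$16,257

Assessed value = $2,380,150 × 0.77 = $1,832,715.5
Taxable value = $1,832,715.5 − $2,000 = $1,830,715.5
Tax = $1,830,715.5 × 0.00888 = $16,256.75364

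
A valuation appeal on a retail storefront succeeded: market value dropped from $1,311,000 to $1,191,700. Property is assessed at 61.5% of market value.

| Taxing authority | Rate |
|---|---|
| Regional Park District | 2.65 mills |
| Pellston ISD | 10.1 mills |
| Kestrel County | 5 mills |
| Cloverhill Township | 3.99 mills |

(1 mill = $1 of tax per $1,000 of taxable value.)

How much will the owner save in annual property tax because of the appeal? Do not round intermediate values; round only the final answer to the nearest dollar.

$1,595

Old assessed value = $1,311,000 × 0.615 = $806,265
New assessed value = $1,191,700 × 0.615 = $732,895.5
Combined rate = 0.00265 + 0.0101 + 0.005 + 0.00399 = 0.02174
Old tax = $806,265 × 0.02174 = $17,528.2011
New tax = $732,895.5 × 0.02174 = $15,933.14817
Reduction = $17,528.2011 − $15,933.14817 = $1,595.05293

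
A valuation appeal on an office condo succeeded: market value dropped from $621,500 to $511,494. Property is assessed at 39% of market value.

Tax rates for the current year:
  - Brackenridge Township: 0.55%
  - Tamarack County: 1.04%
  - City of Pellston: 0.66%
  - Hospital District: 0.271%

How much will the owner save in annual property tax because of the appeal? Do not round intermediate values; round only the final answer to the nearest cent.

$1,081.57

Old assessed value = $621,500 × 0.39 = $242,385
New assessed value = $511,494 × 0.39 = $199,482.66
Combined rate = 0.0055 + 0.0104 + 0.0066 + 0.00271 = 0.02521
Old tax = $242,385 × 0.02521 = $6,110.52585
New tax = $199,482.66 × 0.02521 = $5,028.9578586
Reduction = $6,110.52585 − $5,028.9578586 = $1,081.5679914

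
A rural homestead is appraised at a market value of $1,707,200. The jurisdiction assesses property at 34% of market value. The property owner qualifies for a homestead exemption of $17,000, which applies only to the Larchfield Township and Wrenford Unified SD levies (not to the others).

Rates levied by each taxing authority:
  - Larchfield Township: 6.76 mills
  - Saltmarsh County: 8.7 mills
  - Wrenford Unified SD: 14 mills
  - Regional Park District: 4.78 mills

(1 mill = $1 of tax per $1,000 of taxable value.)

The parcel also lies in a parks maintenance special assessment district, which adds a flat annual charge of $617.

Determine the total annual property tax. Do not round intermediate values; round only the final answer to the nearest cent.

Assessed value = $1,707,200 × 0.34 = $580,448
Larchfield Township: ($580,448 − $17,000) × 0.00676 = $563,448 × 0.00676 = $3,808.90848
Saltmarsh County: $580,448 × 0.0087 = $5,049.8976
Wrenford Unified SD: ($580,448 − $17,000) × 0.014 = $563,448 × 0.014 = $7,888.272
Regional Park District: $580,448 × 0.00478 = $2,774.54144
Levies subtotal = $19,521.61952
Total = $19,521.61952 + $617 = $20,138.61952

$20,138.62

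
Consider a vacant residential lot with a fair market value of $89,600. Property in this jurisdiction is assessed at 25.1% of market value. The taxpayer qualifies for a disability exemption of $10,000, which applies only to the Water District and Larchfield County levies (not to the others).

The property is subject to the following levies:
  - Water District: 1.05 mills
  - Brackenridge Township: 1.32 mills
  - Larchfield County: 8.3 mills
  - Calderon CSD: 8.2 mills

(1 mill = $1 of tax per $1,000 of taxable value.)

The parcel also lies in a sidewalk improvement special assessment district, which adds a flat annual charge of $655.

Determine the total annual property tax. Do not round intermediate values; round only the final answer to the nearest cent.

Assessed value = $89,600 × 0.251 = $22,489.6
Water District: ($22,489.6 − $10,000) × 0.00105 = $12,489.6 × 0.00105 = $13.11408
Brackenridge Township: $22,489.6 × 0.00132 = $29.686272
Larchfield County: ($22,489.6 − $10,000) × 0.0083 = $12,489.6 × 0.0083 = $103.66368
Calderon CSD: $22,489.6 × 0.0082 = $184.41472
Levies subtotal = $330.878752
Total = $330.878752 + $655 = $985.878752

$985.88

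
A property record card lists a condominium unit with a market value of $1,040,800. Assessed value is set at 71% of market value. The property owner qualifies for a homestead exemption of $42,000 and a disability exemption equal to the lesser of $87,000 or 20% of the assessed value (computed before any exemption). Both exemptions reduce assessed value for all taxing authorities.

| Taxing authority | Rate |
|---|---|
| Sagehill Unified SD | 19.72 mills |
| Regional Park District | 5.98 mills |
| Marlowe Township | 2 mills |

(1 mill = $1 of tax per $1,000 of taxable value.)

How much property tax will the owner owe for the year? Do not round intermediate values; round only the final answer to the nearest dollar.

Assessed value = $1,040,800 × 0.71 = $738,968
Disability exemption = min($87,000, 20% × $738,968) = min($87,000, $147,793.6) = $87,000 (dollar cap binds)
Taxable value = $738,968 − $42,000 − $87,000 = $609,968
Sagehill Unified SD: $609,968 × 0.01972 = $12,028.56896
Regional Park District: $609,968 × 0.00598 = $3,647.60864
Marlowe Township: $609,968 × 0.002 = $1,219.936
Total = $16,896.1136

$16,896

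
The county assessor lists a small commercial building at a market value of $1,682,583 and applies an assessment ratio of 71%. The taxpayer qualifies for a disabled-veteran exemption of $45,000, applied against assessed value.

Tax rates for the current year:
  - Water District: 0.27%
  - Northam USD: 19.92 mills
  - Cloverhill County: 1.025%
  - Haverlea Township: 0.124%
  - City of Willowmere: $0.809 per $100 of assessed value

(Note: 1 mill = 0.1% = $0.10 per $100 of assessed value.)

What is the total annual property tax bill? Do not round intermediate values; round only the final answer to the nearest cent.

Assessed value = $1,682,583 × 0.71 = $1,194,633.93
Taxable value = $1,194,633.93 − $45,000 = $1,149,633.93
Water District: $1,149,633.93 × 0.0027 = $3,104.011611
Northam USD: $1,149,633.93 × 0.01992 = $22,900.7078856
Cloverhill County: $1,149,633.93 × 0.01025 = $11,783.7477825
Haverlea Township: $1,149,633.93 × 0.00124 = $1,425.5460732
City of Willowmere: $1,149,633.93 × 0.00809 = $9,300.5384937
Total = $48,514.551846

$48,514.55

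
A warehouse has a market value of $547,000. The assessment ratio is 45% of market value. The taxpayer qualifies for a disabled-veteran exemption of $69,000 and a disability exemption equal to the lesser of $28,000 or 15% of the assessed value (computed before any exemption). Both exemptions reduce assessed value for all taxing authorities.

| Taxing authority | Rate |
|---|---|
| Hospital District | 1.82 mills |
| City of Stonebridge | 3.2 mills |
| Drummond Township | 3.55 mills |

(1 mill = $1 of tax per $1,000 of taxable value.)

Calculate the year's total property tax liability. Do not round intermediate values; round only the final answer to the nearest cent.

Assessed value = $547,000 × 0.45 = $246,150
Disability exemption = min($28,000, 15% × $246,150) = min($28,000, $36,922.5) = $28,000 (dollar cap binds)
Taxable value = $246,150 − $69,000 − $28,000 = $149,150
Hospital District: $149,150 × 0.00182 = $271.453
City of Stonebridge: $149,150 × 0.0032 = $477.28
Drummond Township: $149,150 × 0.00355 = $529.4825
Total = $1,278.2155

$1,278.22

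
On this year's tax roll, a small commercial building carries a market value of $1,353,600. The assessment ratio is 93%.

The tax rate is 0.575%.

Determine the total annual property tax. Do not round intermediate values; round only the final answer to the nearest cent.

$7,238.38

Assessed value = $1,353,600 × 0.93 = $1,258,848
Tax = $1,258,848 × 0.00575 = $7,238.376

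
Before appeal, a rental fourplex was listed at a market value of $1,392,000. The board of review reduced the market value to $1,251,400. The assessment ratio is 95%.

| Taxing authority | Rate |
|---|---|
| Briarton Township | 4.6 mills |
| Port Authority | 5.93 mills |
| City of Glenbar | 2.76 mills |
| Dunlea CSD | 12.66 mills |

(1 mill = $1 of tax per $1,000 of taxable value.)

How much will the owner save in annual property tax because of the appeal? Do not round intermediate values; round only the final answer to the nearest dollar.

Old assessed value = $1,392,000 × 0.95 = $1,322,400
New assessed value = $1,251,400 × 0.95 = $1,188,830
Combined rate = 0.0046 + 0.00593 + 0.00276 + 0.01266 = 0.02595
Old tax = $1,322,400 × 0.02595 = $34,316.28
New tax = $1,188,830 × 0.02595 = $30,850.1385
Reduction = $34,316.28 − $30,850.1385 = $3,466.1415

$3,466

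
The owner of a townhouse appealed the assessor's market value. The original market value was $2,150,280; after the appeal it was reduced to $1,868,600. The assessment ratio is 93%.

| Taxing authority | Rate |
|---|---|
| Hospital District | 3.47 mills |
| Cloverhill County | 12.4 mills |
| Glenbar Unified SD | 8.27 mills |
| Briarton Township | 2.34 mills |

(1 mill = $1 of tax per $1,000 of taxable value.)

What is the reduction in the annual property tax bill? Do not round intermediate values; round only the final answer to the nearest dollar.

$6,937

Old assessed value = $2,150,280 × 0.93 = $1,999,760.4
New assessed value = $1,868,600 × 0.93 = $1,737,798
Combined rate = 0.00347 + 0.0124 + 0.00827 + 0.00234 = 0.02648
Old tax = $1,999,760.4 × 0.02648 = $52,953.655392
New tax = $1,737,798 × 0.02648 = $46,016.89104
Reduction = $52,953.655392 − $46,016.89104 = $6,936.764352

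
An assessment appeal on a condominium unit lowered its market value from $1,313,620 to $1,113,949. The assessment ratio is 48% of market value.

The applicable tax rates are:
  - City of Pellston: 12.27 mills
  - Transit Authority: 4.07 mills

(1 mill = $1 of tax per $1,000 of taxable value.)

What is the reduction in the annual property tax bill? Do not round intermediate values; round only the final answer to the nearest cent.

$1,566.06

Old assessed value = $1,313,620 × 0.48 = $630,537.6
New assessed value = $1,113,949 × 0.48 = $534,695.52
Combined rate = 0.01227 + 0.00407 = 0.01634
Old tax = $630,537.6 × 0.01634 = $10,302.984384
New tax = $534,695.52 × 0.01634 = $8,736.9247968
Reduction = $10,302.984384 − $8,736.9247968 = $1,566.0595872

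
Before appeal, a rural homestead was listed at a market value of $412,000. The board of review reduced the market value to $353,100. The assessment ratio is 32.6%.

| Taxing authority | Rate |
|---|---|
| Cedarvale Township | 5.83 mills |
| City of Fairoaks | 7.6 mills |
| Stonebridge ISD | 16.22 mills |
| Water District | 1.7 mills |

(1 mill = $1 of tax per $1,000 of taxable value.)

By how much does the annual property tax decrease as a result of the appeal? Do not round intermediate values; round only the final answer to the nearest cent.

$601.96

Old assessed value = $412,000 × 0.326 = $134,312
New assessed value = $353,100 × 0.326 = $115,110.6
Combined rate = 0.00583 + 0.0076 + 0.01622 + 0.0017 = 0.03135
Old tax = $134,312 × 0.03135 = $4,210.6812
New tax = $115,110.6 × 0.03135 = $3,608.71731
Reduction = $4,210.6812 − $3,608.71731 = $601.96389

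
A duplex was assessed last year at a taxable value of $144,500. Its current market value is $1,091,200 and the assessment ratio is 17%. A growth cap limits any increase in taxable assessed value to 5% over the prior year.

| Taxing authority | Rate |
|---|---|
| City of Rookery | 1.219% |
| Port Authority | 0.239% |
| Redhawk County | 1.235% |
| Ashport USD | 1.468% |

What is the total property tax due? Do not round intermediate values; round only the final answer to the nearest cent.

Uncapped assessed value = $1,091,200 × 0.17 = $185,504
Cap limit = $144,500 × 1.05 = $151,725
Taxable assessed value = min($185,504, $151,725) = $151,725 (cap binds)
City of Rookery: $151,725 × 0.01219 = $1,849.52775
Port Authority: $151,725 × 0.00239 = $362.62275
Redhawk County: $151,725 × 0.01235 = $1,873.80375
Ashport USD: $151,725 × 0.01468 = $2,227.323
Total = $6,313.27725

$6,313.28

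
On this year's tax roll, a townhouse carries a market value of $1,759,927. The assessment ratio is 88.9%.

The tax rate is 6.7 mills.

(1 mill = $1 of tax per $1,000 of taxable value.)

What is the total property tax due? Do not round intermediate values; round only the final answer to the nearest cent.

Assessed value = $1,759,927 × 0.889 = $1,564,575.103
Tax = $1,564,575.103 × 0.0067 = $10,482.6531901

$10,482.65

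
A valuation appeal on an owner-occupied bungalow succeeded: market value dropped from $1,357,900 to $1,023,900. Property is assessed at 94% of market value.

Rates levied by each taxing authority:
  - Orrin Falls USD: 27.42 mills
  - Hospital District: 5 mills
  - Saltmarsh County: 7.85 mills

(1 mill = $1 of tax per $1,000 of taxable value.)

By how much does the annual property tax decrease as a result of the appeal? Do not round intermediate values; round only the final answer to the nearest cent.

Old assessed value = $1,357,900 × 0.94 = $1,276,426
New assessed value = $1,023,900 × 0.94 = $962,466
Combined rate = 0.02742 + 0.005 + 0.00785 = 0.04027
Old tax = $1,276,426 × 0.04027 = $51,401.67502
New tax = $962,466 × 0.04027 = $38,758.50582
Reduction = $51,401.67502 − $38,758.50582 = $12,643.1692

$12,643.17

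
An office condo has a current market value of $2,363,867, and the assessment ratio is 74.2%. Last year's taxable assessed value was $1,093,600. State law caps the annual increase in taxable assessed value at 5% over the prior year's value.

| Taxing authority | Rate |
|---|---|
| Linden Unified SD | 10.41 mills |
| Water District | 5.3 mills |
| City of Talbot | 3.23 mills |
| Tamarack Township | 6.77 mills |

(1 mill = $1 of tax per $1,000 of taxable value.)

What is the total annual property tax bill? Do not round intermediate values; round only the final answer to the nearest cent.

Uncapped assessed value = $2,363,867 × 0.742 = $1,753,989.314
Cap limit = $1,093,600 × 1.05 = $1,148,280
Taxable assessed value = min($1,753,989.314, $1,148,280) = $1,148,280 (cap binds)
Linden Unified SD: $1,148,280 × 0.01041 = $11,953.5948
Water District: $1,148,280 × 0.0053 = $6,085.884
City of Talbot: $1,148,280 × 0.00323 = $3,708.9444
Tamarack Township: $1,148,280 × 0.00677 = $7,773.8556
Total = $29,522.2788

$29,522.28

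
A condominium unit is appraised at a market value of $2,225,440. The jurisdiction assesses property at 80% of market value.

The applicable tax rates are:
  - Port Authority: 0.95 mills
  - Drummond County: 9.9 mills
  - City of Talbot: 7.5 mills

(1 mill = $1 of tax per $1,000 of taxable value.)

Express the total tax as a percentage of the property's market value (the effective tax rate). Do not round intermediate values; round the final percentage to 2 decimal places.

1.47%

Assessed value = $2,225,440 × 0.8 = $1,780,352
Port Authority: $1,780,352 × 0.00095 = $1,691.3344
Drummond County: $1,780,352 × 0.0099 = $17,625.4848
City of Talbot: $1,780,352 × 0.0075 = $13,352.64
Total tax = $32,669.4592
Effective rate = $32,669.4592 ÷ $2,225,440 = 1.47% of market value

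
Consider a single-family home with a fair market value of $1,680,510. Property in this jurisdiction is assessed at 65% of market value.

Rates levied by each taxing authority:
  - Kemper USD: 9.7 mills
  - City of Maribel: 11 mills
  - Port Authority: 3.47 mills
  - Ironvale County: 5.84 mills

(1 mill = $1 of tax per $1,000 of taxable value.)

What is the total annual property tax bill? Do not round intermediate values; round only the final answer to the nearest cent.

$32,780.87

Assessed value = $1,680,510 × 0.65 = $1,092,331.5
Kemper USD: $1,092,331.5 × 0.0097 = $10,595.61555
City of Maribel: $1,092,331.5 × 0.011 = $12,015.6465
Port Authority: $1,092,331.5 × 0.00347 = $3,790.390305
Ironvale County: $1,092,331.5 × 0.00584 = $6,379.21596
Total = $10,595.61555 + $12,015.6465 + $3,790.390305 + $6,379.21596 = $32,780.868315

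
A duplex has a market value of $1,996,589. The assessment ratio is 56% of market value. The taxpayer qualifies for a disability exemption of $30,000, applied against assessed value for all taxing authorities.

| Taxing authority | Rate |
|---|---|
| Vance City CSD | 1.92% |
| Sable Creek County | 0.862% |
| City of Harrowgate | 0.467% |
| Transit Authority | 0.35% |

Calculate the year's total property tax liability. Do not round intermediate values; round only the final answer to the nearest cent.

Assessed value = $1,996,589 × 0.56 = $1,118,089.84
Taxable value = $1,118,089.84 − $30,000 = $1,088,089.84
Vance City CSD: $1,088,089.84 × 0.0192 = $20,891.324928
Sable Creek County: $1,088,089.84 × 0.00862 = $9,379.3344208
City of Harrowgate: $1,088,089.84 × 0.00467 = $5,081.3795528
Transit Authority: $1,088,089.84 × 0.0035 = $3,808.31444
Total = $20,891.324928 + $9,379.3344208 + $5,081.3795528 + $3,808.31444 = $39,160.3533416

$39,160.35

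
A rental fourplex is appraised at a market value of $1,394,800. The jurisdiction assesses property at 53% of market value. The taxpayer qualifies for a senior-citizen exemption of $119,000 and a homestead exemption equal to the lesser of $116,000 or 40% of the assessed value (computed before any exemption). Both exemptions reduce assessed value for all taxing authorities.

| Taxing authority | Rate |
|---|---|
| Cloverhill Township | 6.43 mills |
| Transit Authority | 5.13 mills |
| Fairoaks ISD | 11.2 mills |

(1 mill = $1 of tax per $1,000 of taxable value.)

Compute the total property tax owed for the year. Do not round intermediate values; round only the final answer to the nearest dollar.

$11,477

Assessed value = $1,394,800 × 0.53 = $739,244
Homestead exemption = min($116,000, 40% × $739,244) = min($116,000, $295,697.6) = $116,000 (dollar cap binds)
Taxable value = $739,244 − $119,000 − $116,000 = $504,244
Cloverhill Township: $504,244 × 0.00643 = $3,242.28892
Transit Authority: $504,244 × 0.00513 = $2,586.77172
Fairoaks ISD: $504,244 × 0.0112 = $5,647.5328
Total = $11,476.59344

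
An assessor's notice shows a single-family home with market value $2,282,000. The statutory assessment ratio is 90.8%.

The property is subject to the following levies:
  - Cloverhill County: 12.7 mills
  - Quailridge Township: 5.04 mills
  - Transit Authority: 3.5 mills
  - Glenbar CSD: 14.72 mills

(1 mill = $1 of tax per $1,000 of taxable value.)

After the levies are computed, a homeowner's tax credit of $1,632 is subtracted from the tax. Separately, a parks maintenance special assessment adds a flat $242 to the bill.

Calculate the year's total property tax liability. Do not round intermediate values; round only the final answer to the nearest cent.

Assessed value = $2,282,000 × 0.908 = $2,072,056
Cloverhill County: $2,072,056 × 0.0127 = $26,315.1112
Quailridge Township: $2,072,056 × 0.00504 = $10,443.16224
Transit Authority: $2,072,056 × 0.0035 = $7,252.196
Glenbar CSD: $2,072,056 × 0.01472 = $30,500.66432
Levies subtotal = $74,511.13376
After credit = $74,511.13376 − $1,632 = $72,879.13376
Total = $72,879.13376 + $242 = $73,121.13376

$73,121.13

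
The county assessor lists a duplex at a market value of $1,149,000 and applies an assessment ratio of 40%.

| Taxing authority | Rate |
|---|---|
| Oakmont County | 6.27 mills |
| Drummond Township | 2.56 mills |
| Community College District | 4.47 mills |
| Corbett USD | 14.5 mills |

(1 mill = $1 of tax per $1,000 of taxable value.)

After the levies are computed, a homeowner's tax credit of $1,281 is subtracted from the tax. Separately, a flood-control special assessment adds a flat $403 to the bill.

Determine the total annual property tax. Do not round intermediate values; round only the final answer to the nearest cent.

$11,898.88

Assessed value = $1,149,000 × 0.4 = $459,600
Oakmont County: $459,600 × 0.00627 = $2,881.692
Drummond Township: $459,600 × 0.00256 = $1,176.576
Community College District: $459,600 × 0.00447 = $2,054.412
Corbett USD: $459,600 × 0.0145 = $6,664.2
Levies subtotal = $12,776.88
After credit = $12,776.88 − $1,281 = $11,495.88
Total = $11,495.88 + $403 = $11,898.88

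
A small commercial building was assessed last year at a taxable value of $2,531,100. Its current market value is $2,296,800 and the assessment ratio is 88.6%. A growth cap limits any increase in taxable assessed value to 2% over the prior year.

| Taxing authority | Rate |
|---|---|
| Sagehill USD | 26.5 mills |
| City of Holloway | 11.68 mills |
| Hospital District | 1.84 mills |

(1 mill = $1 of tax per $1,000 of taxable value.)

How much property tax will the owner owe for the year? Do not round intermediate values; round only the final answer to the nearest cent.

Uncapped assessed value = $2,296,800 × 0.886 = $2,034,964.8
Cap limit = $2,531,100 × 1.02 = $2,581,722
Taxable assessed value = min($2,034,964.8, $2,581,722) = $2,034,964.8 (cap does not bind)
Sagehill USD: $2,034,964.8 × 0.0265 = $53,926.5672
City of Holloway: $2,034,964.8 × 0.01168 = $23,768.388864
Hospital District: $2,034,964.8 × 0.00184 = $3,744.335232
Total = $81,439.291296

$81,439.29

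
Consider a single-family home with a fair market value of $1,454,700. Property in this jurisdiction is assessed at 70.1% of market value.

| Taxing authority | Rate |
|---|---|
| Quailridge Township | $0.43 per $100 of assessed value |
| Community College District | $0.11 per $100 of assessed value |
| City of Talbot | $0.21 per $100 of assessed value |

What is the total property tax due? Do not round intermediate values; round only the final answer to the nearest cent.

Assessed value = $1,454,700 × 0.701 = $1,019,744.7
Quailridge Township: $1,019,744.7 × 0.0043 = $4,384.90221
Community College District: $1,019,744.7 × 0.0011 = $1,121.71917
City of Talbot: $1,019,744.7 × 0.0021 = $2,141.46387
Total = $4,384.90221 + $1,121.71917 + $2,141.46387 = $7,648.08525

$7,648.09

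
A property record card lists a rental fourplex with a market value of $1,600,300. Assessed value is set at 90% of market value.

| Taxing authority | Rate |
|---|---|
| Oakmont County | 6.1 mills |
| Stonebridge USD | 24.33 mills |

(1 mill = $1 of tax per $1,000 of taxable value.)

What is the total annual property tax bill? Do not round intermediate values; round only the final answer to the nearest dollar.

$43,827

Assessed value = $1,600,300 × 0.9 = $1,440,270
Oakmont County: $1,440,270 × 0.0061 = $8,785.647
Stonebridge USD: $1,440,270 × 0.02433 = $35,041.7691
Total = $8,785.647 + $35,041.7691 = $43,827.4161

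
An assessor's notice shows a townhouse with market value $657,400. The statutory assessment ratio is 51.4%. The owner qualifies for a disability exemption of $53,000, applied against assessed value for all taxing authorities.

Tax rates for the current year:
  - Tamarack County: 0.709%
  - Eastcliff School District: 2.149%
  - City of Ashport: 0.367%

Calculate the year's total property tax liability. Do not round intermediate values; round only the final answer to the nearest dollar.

Assessed value = $657,400 × 0.514 = $337,903.6
Taxable value = $337,903.6 − $53,000 = $284,903.6
Tamarack County: $284,903.6 × 0.00709 = $2,019.966524
Eastcliff School District: $284,903.6 × 0.02149 = $6,122.578364
City of Ashport: $284,903.6 × 0.00367 = $1,045.596212
Total = $2,019.966524 + $6,122.578364 + $1,045.596212 = $9,188.1411

$9,188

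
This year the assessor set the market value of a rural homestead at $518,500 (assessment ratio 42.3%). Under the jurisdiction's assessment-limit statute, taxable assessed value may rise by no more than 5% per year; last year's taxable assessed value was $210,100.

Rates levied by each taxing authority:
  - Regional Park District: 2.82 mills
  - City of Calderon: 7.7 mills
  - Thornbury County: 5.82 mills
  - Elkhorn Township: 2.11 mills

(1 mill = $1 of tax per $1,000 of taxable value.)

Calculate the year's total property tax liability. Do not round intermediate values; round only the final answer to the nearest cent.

Uncapped assessed value = $518,500 × 0.423 = $219,325.5
Cap limit = $210,100 × 1.05 = $220,605
Taxable assessed value = min($219,325.5, $220,605) = $219,325.5 (cap does not bind)
Regional Park District: $219,325.5 × 0.00282 = $618.49791
City of Calderon: $219,325.5 × 0.0077 = $1,688.80635
Thornbury County: $219,325.5 × 0.00582 = $1,276.47441
Elkhorn Township: $219,325.5 × 0.00211 = $462.776805
Total = $4,046.555475

$4,046.56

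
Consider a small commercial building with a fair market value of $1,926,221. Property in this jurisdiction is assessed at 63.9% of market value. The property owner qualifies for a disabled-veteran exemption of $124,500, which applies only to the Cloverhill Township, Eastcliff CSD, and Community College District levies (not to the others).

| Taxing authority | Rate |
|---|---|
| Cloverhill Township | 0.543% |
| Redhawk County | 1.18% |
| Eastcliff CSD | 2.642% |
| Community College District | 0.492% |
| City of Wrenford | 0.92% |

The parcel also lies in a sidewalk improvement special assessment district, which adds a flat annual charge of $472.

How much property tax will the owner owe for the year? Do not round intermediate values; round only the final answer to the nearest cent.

$67,000.64

Assessed value = $1,926,221 × 0.639 = $1,230,855.219
Cloverhill Township: ($1,230,855.219 − $124,500) × 0.00543 = $1,106,355.219 × 0.00543 = $6,007.50883917
Redhawk County: $1,230,855.219 × 0.0118 = $14,524.0915842
Eastcliff CSD: ($1,230,855.219 − $124,500) × 0.02642 = $1,106,355.219 × 0.02642 = $29,229.90488598
Community College District: ($1,230,855.219 − $124,500) × 0.00492 = $1,106,355.219 × 0.00492 = $5,443.26767748
City of Wrenford: $1,230,855.219 × 0.0092 = $11,323.8680148
Levies subtotal = $66,528.64100163
Total = $66,528.64100163 + $472 = $67,000.64100163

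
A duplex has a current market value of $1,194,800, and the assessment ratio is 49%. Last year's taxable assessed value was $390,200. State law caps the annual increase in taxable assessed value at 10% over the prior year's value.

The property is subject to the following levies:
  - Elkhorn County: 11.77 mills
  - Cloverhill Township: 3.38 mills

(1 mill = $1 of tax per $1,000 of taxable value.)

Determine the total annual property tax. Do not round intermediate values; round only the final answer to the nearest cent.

$6,502.68

Uncapped assessed value = $1,194,800 × 0.49 = $585,452
Cap limit = $390,200 × 1.1 = $429,220
Taxable assessed value = min($585,452, $429,220) = $429,220 (cap binds)
Elkhorn County: $429,220 × 0.01177 = $5,051.9194
Cloverhill Township: $429,220 × 0.00338 = $1,450.7636
Total = $6,502.683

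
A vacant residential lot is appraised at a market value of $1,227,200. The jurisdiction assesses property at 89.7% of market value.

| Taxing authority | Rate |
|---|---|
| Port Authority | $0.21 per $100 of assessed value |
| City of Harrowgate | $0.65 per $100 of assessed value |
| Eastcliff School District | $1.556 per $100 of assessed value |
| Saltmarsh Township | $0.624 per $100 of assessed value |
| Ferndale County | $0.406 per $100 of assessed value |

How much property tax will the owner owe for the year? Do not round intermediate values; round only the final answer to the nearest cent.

Assessed value = $1,227,200 × 0.897 = $1,100,798.4
Port Authority: $1,100,798.4 × 0.0021 = $2,311.67664
City of Harrowgate: $1,100,798.4 × 0.0065 = $7,155.1896
Eastcliff School District: $1,100,798.4 × 0.01556 = $17,128.423104
Saltmarsh Township: $1,100,798.4 × 0.00624 = $6,868.982016
Ferndale County: $1,100,798.4 × 0.00406 = $4,469.241504
Total = $2,311.67664 + $7,155.1896 + $17,128.423104 + $6,868.982016 + $4,469.241504 = $37,933.512864

$37,933.51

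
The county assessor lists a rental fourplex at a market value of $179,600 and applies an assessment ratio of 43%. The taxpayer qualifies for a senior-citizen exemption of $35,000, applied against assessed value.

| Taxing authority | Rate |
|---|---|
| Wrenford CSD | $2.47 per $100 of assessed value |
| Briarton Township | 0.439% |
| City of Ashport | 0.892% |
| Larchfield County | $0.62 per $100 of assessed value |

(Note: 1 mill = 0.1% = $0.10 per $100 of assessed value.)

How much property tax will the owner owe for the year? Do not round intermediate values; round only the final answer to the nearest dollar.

$1,867

Assessed value = $179,600 × 0.43 = $77,228
Taxable value = $77,228 − $35,000 = $42,228
Wrenford CSD: $42,228 × 0.0247 = $1,043.0316
Briarton Township: $42,228 × 0.00439 = $185.38092
City of Ashport: $42,228 × 0.00892 = $376.67376
Larchfield County: $42,228 × 0.0062 = $261.8136
Total = $1,866.89988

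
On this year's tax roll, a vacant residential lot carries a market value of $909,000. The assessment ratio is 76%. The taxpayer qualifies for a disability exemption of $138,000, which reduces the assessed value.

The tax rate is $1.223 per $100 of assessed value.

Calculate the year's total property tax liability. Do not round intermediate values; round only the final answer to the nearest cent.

Assessed value = $909,000 × 0.76 = $690,840
Taxable value = $690,840 − $138,000 = $552,840
Tax = $552,840 × 0.01223 = $6,761.2332

$6,761.23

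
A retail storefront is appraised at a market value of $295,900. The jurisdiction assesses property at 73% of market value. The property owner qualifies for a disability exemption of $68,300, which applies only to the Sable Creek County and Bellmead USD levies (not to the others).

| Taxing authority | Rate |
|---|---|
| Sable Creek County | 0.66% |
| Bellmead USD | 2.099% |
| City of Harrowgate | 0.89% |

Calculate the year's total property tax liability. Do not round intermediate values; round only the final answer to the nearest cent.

$5,997.70

Assessed value = $295,900 × 0.73 = $216,007
Sable Creek County: ($216,007 − $68,300) × 0.0066 = $147,707 × 0.0066 = $974.8662
Bellmead USD: ($216,007 − $68,300) × 0.02099 = $147,707 × 0.02099 = $3,100.36993
City of Harrowgate: $216,007 × 0.0089 = $1,922.4623
Total = $5,997.69843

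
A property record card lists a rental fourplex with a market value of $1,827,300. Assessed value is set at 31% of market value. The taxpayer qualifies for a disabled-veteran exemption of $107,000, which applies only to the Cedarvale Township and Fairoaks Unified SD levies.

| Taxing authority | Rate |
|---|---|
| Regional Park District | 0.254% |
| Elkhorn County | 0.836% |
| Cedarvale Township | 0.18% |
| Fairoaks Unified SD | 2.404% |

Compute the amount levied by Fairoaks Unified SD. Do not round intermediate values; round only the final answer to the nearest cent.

$11,045.49

Assessed value = $1,827,300 × 0.31 = $566,463
Fairoaks Unified SD taxable value = $566,463 − $107,000 = $459,463
Fairoaks Unified SD levy = $459,463 × 0.02404 = $11,045.49052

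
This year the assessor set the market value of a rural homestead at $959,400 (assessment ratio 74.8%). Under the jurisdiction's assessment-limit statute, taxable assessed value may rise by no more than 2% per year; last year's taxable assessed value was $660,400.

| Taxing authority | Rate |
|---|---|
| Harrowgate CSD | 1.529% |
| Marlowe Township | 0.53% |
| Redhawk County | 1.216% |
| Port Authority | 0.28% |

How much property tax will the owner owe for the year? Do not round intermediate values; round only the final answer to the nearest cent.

Uncapped assessed value = $959,400 × 0.748 = $717,631.2
Cap limit = $660,400 × 1.02 = $673,608
Taxable assessed value = min($717,631.2, $673,608) = $673,608 (cap binds)
Harrowgate CSD: $673,608 × 0.01529 = $10,299.46632
Marlowe Township: $673,608 × 0.0053 = $3,570.1224
Redhawk County: $673,608 × 0.01216 = $8,191.07328
Port Authority: $673,608 × 0.0028 = $1,886.1024
Total = $23,946.7644

$23,946.76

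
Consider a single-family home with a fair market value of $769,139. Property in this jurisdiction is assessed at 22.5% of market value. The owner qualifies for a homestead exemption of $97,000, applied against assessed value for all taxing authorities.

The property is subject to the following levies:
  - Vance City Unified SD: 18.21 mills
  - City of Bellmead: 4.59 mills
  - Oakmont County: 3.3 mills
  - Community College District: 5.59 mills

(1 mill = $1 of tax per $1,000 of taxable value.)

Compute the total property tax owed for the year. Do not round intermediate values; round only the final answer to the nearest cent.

Assessed value = $769,139 × 0.225 = $173,056.275
Taxable value = $173,056.275 − $97,000 = $76,056.275
Vance City Unified SD: $76,056.275 × 0.01821 = $1,384.98476775
City of Bellmead: $76,056.275 × 0.00459 = $349.09830225
Oakmont County: $76,056.275 × 0.0033 = $250.9857075
Community College District: $76,056.275 × 0.00559 = $425.15457725
Total = $1,384.98476775 + $349.09830225 + $250.9857075 + $425.15457725 = $2,410.22335475

$2,410.22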